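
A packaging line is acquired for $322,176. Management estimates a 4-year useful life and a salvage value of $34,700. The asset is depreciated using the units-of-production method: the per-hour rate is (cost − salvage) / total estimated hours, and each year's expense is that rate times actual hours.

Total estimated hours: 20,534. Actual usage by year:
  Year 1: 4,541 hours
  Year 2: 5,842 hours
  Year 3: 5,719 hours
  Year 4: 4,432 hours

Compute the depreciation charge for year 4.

Depreciable base = $322,176 − $34,700 = $287,476.
Rate = $287,476 / 20,534 hours = $14 per hour.
Year 1: 4,541 × $14 = $63,574. Book value $258,602.
Year 2: 5,842 × $14 = $81,788. Book value $176,814.
Year 3: 5,719 × $14 = $80,066. Book value $96,748.
Year 4: 4,432 × $14 = $62,048. Book value $34,700.

$62,048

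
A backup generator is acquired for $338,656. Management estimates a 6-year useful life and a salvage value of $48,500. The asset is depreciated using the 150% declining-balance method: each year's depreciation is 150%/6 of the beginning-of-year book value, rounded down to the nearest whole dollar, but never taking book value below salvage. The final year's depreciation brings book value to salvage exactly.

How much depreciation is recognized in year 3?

Depreciable base = $338,656 − $48,500 = $290,156.
Year 1: ⌊$338,656 × 150%/6⌋ = $84,664. Book value $253,992.
Year 2: ⌊$253,992 × 150%/6⌋ = $63,498. Book value $190,494.
Year 3: ⌊$190,494 × 150%/6⌋ = $47,623. Book value $142,871.

$47,623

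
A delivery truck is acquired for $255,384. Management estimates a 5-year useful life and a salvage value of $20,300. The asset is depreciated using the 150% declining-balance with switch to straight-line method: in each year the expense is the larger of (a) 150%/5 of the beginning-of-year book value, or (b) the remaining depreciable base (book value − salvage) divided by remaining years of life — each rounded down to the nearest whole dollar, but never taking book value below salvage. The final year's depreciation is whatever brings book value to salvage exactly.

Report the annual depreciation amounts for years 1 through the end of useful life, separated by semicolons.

Depreciable base = $255,384 − $20,300 = $235,084.
Year 1: DB = ⌊$255,384 × 150%/5⌋ = $76,615; SL = ⌊$235,084/5⌋ = $47,016 → take DB $76,615. Book value $178,769.
Year 2: DB = ⌊$178,769 × 150%/5⌋ = $53,630; SL = ⌊$158,469/4⌋ = $39,617 → take DB $53,630. Book value $125,139.
Year 3: DB = ⌊$125,139 × 150%/5⌋ = $37,541; SL = ⌊$104,839/3⌋ = $34,946 → take DB $37,541. Book value $87,598.
Year 4: DB = ⌊$87,598 × 150%/5⌋ = $26,279; SL = ⌊$67,298/2⌋ = $33,649 → take SL $33,649. Book value $53,949.
Year 5 (final): $53,949 − $20,300 = $33,649. Book value $20,300.

$76,615; $53,630; $37,541; $33,649; $33,649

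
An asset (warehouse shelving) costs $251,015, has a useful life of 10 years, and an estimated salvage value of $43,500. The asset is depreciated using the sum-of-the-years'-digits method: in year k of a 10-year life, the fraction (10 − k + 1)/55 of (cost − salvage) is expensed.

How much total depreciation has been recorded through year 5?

$150,920

Depreciable base = $251,015 − $43,500 = $207,515.
Sum of the years' digits = 10+9+8+7+6+5+4+3+2+1 = 55.
Year 1: $207,515 × 10/55 = $37,730. Book value $213,285.
Year 2: $207,515 × 9/55 = $33,957. Book value $179,328.
Year 3: $207,515 × 8/55 = $30,184. Book value $149,144.
Year 4: $207,515 × 7/55 = $26,411. Book value $122,733.
Year 5: $207,515 × 6/55 = $22,638. Book value $100,095.
Accumulated through year 5 = $251,015 − $100,095 = $150,920.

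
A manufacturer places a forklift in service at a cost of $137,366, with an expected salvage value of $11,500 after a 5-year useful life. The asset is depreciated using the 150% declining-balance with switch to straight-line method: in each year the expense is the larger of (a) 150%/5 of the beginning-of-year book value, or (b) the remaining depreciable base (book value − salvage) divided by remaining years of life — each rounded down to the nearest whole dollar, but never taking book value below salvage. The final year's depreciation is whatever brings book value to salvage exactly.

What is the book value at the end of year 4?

$29,309

Depreciable base = $137,366 − $11,500 = $125,866.
Year 1: DB = ⌊$137,366 × 150%/5⌋ = $41,209; SL = ⌊$125,866/5⌋ = $25,173 → take DB $41,209. Book value $96,157.
Year 2: DB = ⌊$96,157 × 150%/5⌋ = $28,847; SL = ⌊$84,657/4⌋ = $21,164 → take DB $28,847. Book value $67,310.
Year 3: DB = ⌊$67,310 × 150%/5⌋ = $20,193; SL = ⌊$55,810/3⌋ = $18,603 → take DB $20,193. Book value $47,117.
Year 4: DB = ⌊$47,117 × 150%/5⌋ = $14,135; SL = ⌊$35,617/2⌋ = $17,808 → take SL $17,808. Book value $29,309.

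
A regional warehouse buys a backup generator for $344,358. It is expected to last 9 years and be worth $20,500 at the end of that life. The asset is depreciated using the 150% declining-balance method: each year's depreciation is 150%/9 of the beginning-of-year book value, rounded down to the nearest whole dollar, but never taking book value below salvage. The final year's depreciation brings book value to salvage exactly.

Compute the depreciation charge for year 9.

$59,588

Depreciable base = $344,358 − $20,500 = $323,858.
Year 1: ⌊$344,358 × 150%/9⌋ = $57,393. Book value $286,965.
Year 2: ⌊$286,965 × 150%/9⌋ = $47,827. Book value $239,138.
Year 3: ⌊$239,138 × 150%/9⌋ = $39,856. Book value $199,282.
Year 4: ⌊$199,282 × 150%/9⌋ = $33,213. Book value $166,069.
Year 5: ⌊$166,069 × 150%/9⌋ = $27,678. Book value $138,391.
Year 6: ⌊$138,391 × 150%/9⌋ = $23,065. Book value $115,326.
Year 7: ⌊$115,326 × 150%/9⌋ = $19,221. Book value $96,105.
Year 8: ⌊$96,105 × 150%/9⌋ = $16,017. Book value $80,088.
Year 9 (final): $80,088 − $20,500 = $59,588. Book value $20,500.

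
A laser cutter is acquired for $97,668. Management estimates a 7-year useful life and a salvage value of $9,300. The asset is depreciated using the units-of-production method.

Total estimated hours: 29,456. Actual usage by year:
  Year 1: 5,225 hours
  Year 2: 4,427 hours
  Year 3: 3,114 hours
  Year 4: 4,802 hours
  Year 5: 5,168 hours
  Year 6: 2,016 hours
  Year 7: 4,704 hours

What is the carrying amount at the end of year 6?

Depreciable base = $97,668 − $9,300 = $88,368.
Rate = $88,368 / 29,456 hours = $3 per hour.
Year 1: 5,225 × $3 = $15,675. Book value $81,993.
Year 2: 4,427 × $3 = $13,281. Book value $68,712.
Year 3: 3,114 × $3 = $9,342. Book value $59,370.
Year 4: 4,802 × $3 = $14,406. Book value $44,964.
Year 5: 5,168 × $3 = $15,504. Book value $29,460.
Year 6: 2,016 × $3 = $6,048. Book value $23,412.

$23,412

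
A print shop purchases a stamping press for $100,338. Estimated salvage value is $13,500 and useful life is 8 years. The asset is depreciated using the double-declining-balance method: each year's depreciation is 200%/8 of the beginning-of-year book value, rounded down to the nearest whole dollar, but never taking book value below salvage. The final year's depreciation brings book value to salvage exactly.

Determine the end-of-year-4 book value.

$31,749

Depreciable base = $100,338 − $13,500 = $86,838.
Year 1: ⌊$100,338 × 200%/8⌋ = $25,084. Book value $75,254.
Year 2: ⌊$75,254 × 200%/8⌋ = $18,813. Book value $56,441.
Year 3: ⌊$56,441 × 200%/8⌋ = $14,110. Book value $42,331.
Year 4: ⌊$42,331 × 200%/8⌋ = $10,582. Book value $31,749.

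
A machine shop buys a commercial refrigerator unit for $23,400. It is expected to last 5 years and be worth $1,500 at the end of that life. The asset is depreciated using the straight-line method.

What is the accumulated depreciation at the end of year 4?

$17,520

Depreciable base = $23,400 − $1,500 = $21,900.
Annual expense = $21,900 / 5 = $4,380.
End of year 1: book value $19,020.
End of year 2: book value $14,640.
End of year 3: book value $10,260.
End of year 4: book value $5,880.
Accumulated through year 4 = $23,400 − $5,880 = $17,520.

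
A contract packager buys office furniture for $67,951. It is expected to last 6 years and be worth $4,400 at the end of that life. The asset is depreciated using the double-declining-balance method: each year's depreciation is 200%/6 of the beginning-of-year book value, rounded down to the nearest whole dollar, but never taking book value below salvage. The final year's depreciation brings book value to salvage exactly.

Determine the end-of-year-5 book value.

$8,949

Depreciable base = $67,951 − $4,400 = $63,551.
Year 1: ⌊$67,951 × 200%/6⌋ = $22,650. Book value $45,301.
Year 2: ⌊$45,301 × 200%/6⌋ = $15,100. Book value $30,201.
Year 3: ⌊$30,201 × 200%/6⌋ = $10,067. Book value $20,134.
Year 4: ⌊$20,134 × 200%/6⌋ = $6,711. Book value $13,423.
Year 5: ⌊$13,423 × 200%/6⌋ = $4,474. Book value $8,949.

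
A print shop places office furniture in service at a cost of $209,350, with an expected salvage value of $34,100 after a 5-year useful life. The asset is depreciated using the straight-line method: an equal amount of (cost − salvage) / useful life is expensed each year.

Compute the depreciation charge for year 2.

Depreciable base = $209,350 − $34,100 = $175,250.
Annual expense = $175,250 / 5 = $35,050.

$35,050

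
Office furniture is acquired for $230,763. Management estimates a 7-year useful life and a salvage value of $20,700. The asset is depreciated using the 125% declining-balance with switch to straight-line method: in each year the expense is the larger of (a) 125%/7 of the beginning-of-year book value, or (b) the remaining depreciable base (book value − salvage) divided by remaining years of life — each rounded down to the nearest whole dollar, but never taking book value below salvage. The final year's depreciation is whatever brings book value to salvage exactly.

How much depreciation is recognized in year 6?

$26,801

Depreciable base = $230,763 − $20,700 = $210,063.
Year 1: DB = ⌊$230,763 × 125%/7⌋ = $41,207; SL = ⌊$210,063/7⌋ = $30,009 → take DB $41,207. Book value $189,556.
Year 2: DB = ⌊$189,556 × 125%/7⌋ = $33,849; SL = ⌊$168,856/6⌋ = $28,142 → take DB $33,849. Book value $155,707.
Year 3: DB = ⌊$155,707 × 125%/7⌋ = $27,804; SL = ⌊$135,007/5⌋ = $27,001 → take DB $27,804. Book value $127,903.
Year 4: DB = ⌊$127,903 × 125%/7⌋ = $22,839; SL = ⌊$107,203/4⌋ = $26,800 → take SL $26,800. Book value $101,103.
Year 5: DB = ⌊$101,103 × 125%/7⌋ = $18,054; SL = ⌊$80,403/3⌋ = $26,801 → take SL $26,801. Book value $74,302.
Year 6: DB = ⌊$74,302 × 125%/7⌋ = $13,268; SL = ⌊$53,602/2⌋ = $26,801 → take SL $26,801. Book value $47,501.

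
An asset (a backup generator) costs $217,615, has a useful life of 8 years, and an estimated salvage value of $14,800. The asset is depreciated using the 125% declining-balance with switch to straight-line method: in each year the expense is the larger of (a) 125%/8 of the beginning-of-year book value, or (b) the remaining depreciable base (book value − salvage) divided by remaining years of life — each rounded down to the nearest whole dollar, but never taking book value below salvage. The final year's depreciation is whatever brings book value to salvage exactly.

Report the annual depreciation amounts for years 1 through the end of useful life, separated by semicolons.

$34,002; $28,689; $24,206; $23,183; $23,183; $23,184; $23,184; $23,184

Depreciable base = $217,615 − $14,800 = $202,815.
Year 1: DB = ⌊$217,615 × 125%/8⌋ = $34,002; SL = ⌊$202,815/8⌋ = $25,351 → take DB $34,002. Book value $183,613.
Year 2: DB = ⌊$183,613 × 125%/8⌋ = $28,689; SL = ⌊$168,813/7⌋ = $24,116 → take DB $28,689. Book value $154,924.
Year 3: DB = ⌊$154,924 × 125%/8⌋ = $24,206; SL = ⌊$140,124/6⌋ = $23,354 → take DB $24,206. Book value $130,718.
Year 4: DB = ⌊$130,718 × 125%/8⌋ = $20,424; SL = ⌊$115,918/5⌋ = $23,183 → take SL $23,183. Book value $107,535.
Year 5: DB = ⌊$107,535 × 125%/8⌋ = $16,802; SL = ⌊$92,735/4⌋ = $23,183 → take SL $23,183. Book value $84,352.
Year 6: DB = ⌊$84,352 × 125%/8⌋ = $13,180; SL = ⌊$69,552/3⌋ = $23,184 → take SL $23,184. Book value $61,168.
Year 7: DB = ⌊$61,168 × 125%/8⌋ = $9,557; SL = ⌊$46,368/2⌋ = $23,184 → take SL $23,184. Book value $37,984.
Year 8 (final): $37,984 − $14,800 = $23,184. Book value $14,800.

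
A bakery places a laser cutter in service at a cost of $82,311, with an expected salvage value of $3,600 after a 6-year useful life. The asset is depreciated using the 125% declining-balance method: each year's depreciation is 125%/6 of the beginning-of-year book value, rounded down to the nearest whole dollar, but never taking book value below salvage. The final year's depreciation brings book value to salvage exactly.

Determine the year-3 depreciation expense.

Depreciable base = $82,311 − $3,600 = $78,711.
Year 1: ⌊$82,311 × 125%/6⌋ = $17,148. Book value $65,163.
Year 2: ⌊$65,163 × 125%/6⌋ = $13,575. Book value $51,588.
Year 3: ⌊$51,588 × 125%/6⌋ = $10,747. Book value $40,841.

$10,747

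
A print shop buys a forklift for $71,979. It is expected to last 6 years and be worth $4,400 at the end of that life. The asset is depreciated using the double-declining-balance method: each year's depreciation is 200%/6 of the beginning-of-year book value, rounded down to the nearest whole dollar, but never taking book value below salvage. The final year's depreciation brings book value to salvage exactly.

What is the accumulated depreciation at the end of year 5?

Depreciable base = $71,979 − $4,400 = $67,579.
Year 1: ⌊$71,979 × 200%/6⌋ = $23,993. Book value $47,986.
Year 2: ⌊$47,986 × 200%/6⌋ = $15,995. Book value $31,991.
Year 3: ⌊$31,991 × 200%/6⌋ = $10,663. Book value $21,328.
Year 4: ⌊$21,328 × 200%/6⌋ = $7,109. Book value $14,219.
Year 5: ⌊$14,219 × 200%/6⌋ = $4,739. Book value $9,480.
Accumulated through year 5 = $71,979 − $9,480 = $62,499.

$62,499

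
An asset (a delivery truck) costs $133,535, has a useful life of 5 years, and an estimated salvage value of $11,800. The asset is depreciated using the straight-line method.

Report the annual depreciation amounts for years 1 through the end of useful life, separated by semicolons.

Depreciable base = $133,535 − $11,800 = $121,735.
Annual expense = $121,735 / 5 = $24,347.
End of year 1: book value $109,188.
End of year 2: book value $84,841.
End of year 3: book value $60,494.
End of year 4: book value $36,147.
End of year 5: book value $11,800.

$24,347; $24,347; $24,347; $24,347; $24,347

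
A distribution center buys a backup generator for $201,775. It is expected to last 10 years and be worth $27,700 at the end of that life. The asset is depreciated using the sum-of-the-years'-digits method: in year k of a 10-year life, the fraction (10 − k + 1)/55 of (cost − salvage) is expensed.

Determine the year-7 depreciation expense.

$12,660

Depreciable base = $201,775 − $27,700 = $174,075.
Sum of the years' digits = 10+9+8+7+6+5+4+3+2+1 = 55.
Year 1: $174,075 × 10/55 = $31,650. Book value $170,125.
Year 2: $174,075 × 9/55 = $28,485. Book value $141,640.
Year 3: $174,075 × 8/55 = $25,320. Book value $116,320.
Year 4: $174,075 × 7/55 = $22,155. Book value $94,165.
Year 5: $174,075 × 6/55 = $18,990. Book value $75,175.
Year 6: $174,075 × 5/55 = $15,825. Book value $59,350.
Year 7: $174,075 × 4/55 = $12,660. Book value $46,690.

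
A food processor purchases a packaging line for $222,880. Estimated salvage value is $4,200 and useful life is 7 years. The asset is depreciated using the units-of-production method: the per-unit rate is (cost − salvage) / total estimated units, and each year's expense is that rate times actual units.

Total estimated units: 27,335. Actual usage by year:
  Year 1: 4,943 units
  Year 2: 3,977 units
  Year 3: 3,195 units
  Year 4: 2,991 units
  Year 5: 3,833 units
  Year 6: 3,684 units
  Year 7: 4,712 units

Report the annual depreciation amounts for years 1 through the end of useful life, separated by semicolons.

Depreciable base = $222,880 − $4,200 = $218,680.
Rate = $218,680 / 27,335 units = $8 per unit.
Year 1: 4,943 × $8 = $39,544. Book value $183,336.
Year 2: 3,977 × $8 = $31,816. Book value $151,520.
Year 3: 3,195 × $8 = $25,560. Book value $125,960.
Year 4: 2,991 × $8 = $23,928. Book value $102,032.
Year 5: 3,833 × $8 = $30,664. Book value $71,368.
Year 6: 3,684 × $8 = $29,472. Book value $41,896.
Year 7: 4,712 × $8 = $37,696. Book value $4,200.

$39,544; $31,816; $25,560; $23,928; $30,664; $29,472; $37,696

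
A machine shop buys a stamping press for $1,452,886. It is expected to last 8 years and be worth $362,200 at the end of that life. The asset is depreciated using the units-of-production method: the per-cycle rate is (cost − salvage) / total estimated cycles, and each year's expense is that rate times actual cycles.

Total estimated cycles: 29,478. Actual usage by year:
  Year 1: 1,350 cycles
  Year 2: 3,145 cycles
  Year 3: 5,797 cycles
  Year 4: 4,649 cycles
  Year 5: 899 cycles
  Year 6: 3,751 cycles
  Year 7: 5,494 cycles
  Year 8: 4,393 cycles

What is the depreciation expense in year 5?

$33,263

Depreciable base = $1,452,886 − $362,200 = $1,090,686.
Rate = $1,090,686 / 29,478 cycles = $37 per cycle.
Year 1: 1,350 × $37 = $49,950. Book value $1,402,936.
Year 2: 3,145 × $37 = $116,365. Book value $1,286,571.
Year 3: 5,797 × $37 = $214,489. Book value $1,072,082.
Year 4: 4,649 × $37 = $172,013. Book value $900,069.
Year 5: 899 × $37 = $33,263. Book value $866,806.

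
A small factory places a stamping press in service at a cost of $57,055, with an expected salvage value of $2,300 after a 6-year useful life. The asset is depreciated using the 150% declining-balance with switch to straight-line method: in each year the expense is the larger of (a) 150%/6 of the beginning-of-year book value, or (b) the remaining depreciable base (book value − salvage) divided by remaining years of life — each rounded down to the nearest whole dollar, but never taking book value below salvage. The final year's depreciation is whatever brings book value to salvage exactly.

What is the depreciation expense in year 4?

$7,257

Depreciable base = $57,055 − $2,300 = $54,755.
Year 1: DB = ⌊$57,055 × 150%/6⌋ = $14,263; SL = ⌊$54,755/6⌋ = $9,125 → take DB $14,263. Book value $42,792.
Year 2: DB = ⌊$42,792 × 150%/6⌋ = $10,698; SL = ⌊$40,492/5⌋ = $8,098 → take DB $10,698. Book value $32,094.
Year 3: DB = ⌊$32,094 × 150%/6⌋ = $8,023; SL = ⌊$29,794/4⌋ = $7,448 → take DB $8,023. Book value $24,071.
Year 4: DB = ⌊$24,071 × 150%/6⌋ = $6,017; SL = ⌊$21,771/3⌋ = $7,257 → take SL $7,257. Book value $16,814.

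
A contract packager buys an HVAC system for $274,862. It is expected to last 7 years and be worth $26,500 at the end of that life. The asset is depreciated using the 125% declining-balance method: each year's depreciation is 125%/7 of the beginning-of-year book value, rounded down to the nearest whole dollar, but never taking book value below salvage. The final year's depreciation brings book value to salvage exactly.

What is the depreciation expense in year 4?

$27,204

Depreciable base = $274,862 − $26,500 = $248,362.
Year 1: ⌊$274,862 × 125%/7⌋ = $49,082. Book value $225,780.
Year 2: ⌊$225,780 × 125%/7⌋ = $40,317. Book value $185,463.
Year 3: ⌊$185,463 × 125%/7⌋ = $33,118. Book value $152,345.
Year 4: ⌊$152,345 × 125%/7⌋ = $27,204. Book value $125,141.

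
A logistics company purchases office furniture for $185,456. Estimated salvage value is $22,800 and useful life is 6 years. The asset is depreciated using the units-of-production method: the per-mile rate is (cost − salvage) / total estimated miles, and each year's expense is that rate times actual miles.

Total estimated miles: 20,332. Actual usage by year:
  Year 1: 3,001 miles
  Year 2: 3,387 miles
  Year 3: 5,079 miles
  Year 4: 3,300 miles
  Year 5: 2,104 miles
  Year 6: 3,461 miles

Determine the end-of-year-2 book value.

$134,352

Depreciable base = $185,456 − $22,800 = $162,656.
Rate = $162,656 / 20,332 miles = $8 per mile.
Year 1: 3,001 × $8 = $24,008. Book value $161,448.
Year 2: 3,387 × $8 = $27,096. Book value $134,352.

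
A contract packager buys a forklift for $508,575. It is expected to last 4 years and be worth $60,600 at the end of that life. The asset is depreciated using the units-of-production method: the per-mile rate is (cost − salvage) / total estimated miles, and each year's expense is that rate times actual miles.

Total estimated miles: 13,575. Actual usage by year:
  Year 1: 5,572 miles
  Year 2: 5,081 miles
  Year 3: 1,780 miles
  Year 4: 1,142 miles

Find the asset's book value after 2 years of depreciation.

$157,026

Depreciable base = $508,575 − $60,600 = $447,975.
Rate = $447,975 / 13,575 miles = $33 per mile.
Year 1: 5,572 × $33 = $183,876. Book value $324,699.
Year 2: 5,081 × $33 = $167,673. Book value $157,026.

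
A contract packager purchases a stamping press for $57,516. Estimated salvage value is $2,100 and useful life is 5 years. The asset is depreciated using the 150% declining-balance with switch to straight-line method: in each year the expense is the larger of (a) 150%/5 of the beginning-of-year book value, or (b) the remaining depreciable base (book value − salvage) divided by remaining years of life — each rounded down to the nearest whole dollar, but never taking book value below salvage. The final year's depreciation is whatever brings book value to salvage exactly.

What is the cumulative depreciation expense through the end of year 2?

Depreciable base = $57,516 − $2,100 = $55,416.
Year 1: DB = ⌊$57,516 × 150%/5⌋ = $17,254; SL = ⌊$55,416/5⌋ = $11,083 → take DB $17,254. Book value $40,262.
Year 2: DB = ⌊$40,262 × 150%/5⌋ = $12,078; SL = ⌊$38,162/4⌋ = $9,540 → take DB $12,078. Book value $28,184.
Accumulated through year 2 = $57,516 − $28,184 = $29,332.

$29,332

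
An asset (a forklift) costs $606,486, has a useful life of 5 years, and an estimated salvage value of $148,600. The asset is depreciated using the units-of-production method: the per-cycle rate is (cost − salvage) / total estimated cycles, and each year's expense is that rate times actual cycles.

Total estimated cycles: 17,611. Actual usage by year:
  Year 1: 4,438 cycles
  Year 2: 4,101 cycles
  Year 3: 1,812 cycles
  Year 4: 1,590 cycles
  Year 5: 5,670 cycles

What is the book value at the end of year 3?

$337,360

Depreciable base = $606,486 − $148,600 = $457,886.
Rate = $457,886 / 17,611 cycles = $26 per cycle.
Year 1: 4,438 × $26 = $115,388. Book value $491,098.
Year 2: 4,101 × $26 = $106,626. Book value $384,472.
Year 3: 1,812 × $26 = $47,112. Book value $337,360.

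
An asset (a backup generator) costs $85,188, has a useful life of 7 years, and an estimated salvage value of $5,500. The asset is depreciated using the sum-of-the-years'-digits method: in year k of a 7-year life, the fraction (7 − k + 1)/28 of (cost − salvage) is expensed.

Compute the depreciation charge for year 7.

$2,846

Depreciable base = $85,188 − $5,500 = $79,688.
Sum of the years' digits = 7+6+5+4+3+2+1 = 28.
Year 1: $79,688 × 7/28 = $19,922. Book value $65,266.
Year 2: $79,688 × 6/28 = $17,076. Book value $48,190.
Year 3: $79,688 × 5/28 = $14,230. Book value $33,960.
Year 4: $79,688 × 4/28 = $11,384. Book value $22,576.
Year 5: $79,688 × 3/28 = $8,538. Book value $14,038.
Year 6: $79,688 × 2/28 = $5,692. Book value $8,346.
Year 7: $79,688 × 1/28 = $2,846. Book value $5,500.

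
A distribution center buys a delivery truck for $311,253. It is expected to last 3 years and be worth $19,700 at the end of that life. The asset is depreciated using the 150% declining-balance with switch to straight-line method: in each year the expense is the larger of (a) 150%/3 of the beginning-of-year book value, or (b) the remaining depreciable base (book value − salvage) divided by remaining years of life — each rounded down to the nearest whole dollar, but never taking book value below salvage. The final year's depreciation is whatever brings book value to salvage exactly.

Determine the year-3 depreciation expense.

Depreciable base = $311,253 − $19,700 = $291,553.
Year 1: DB = ⌊$311,253 × 150%/3⌋ = $155,626; SL = ⌊$291,553/3⌋ = $97,184 → take DB $155,626. Book value $155,627.
Year 2: DB = ⌊$155,627 × 150%/3⌋ = $77,813; SL = ⌊$135,927/2⌋ = $67,963 → take DB $77,813. Book value $77,814.
Year 3 (final): $77,814 − $19,700 = $58,114. Book value $19,700.

$58,114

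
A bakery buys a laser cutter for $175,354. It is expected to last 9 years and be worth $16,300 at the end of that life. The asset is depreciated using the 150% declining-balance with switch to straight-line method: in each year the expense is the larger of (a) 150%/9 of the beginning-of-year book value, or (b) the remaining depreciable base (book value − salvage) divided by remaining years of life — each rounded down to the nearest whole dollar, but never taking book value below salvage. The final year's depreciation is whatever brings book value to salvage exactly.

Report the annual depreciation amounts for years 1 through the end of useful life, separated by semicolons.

$29,225; $24,354; $20,295; $16,913; $14,094; $13,543; $13,543; $13,543; $13,544

Depreciable base = $175,354 − $16,300 = $159,054.
Year 1: DB = ⌊$175,354 × 150%/9⌋ = $29,225; SL = ⌊$159,054/9⌋ = $17,672 → take DB $29,225. Book value $146,129.
Year 2: DB = ⌊$146,129 × 150%/9⌋ = $24,354; SL = ⌊$129,829/8⌋ = $16,228 → take DB $24,354. Book value $121,775.
Year 3: DB = ⌊$121,775 × 150%/9⌋ = $20,295; SL = ⌊$105,475/7⌋ = $15,067 → take DB $20,295. Book value $101,480.
Year 4: DB = ⌊$101,480 × 150%/9⌋ = $16,913; SL = ⌊$85,180/6⌋ = $14,196 → take DB $16,913. Book value $84,567.
Year 5: DB = ⌊$84,567 × 150%/9⌋ = $14,094; SL = ⌊$68,267/5⌋ = $13,653 → take DB $14,094. Book value $70,473.
Year 6: DB = ⌊$70,473 × 150%/9⌋ = $11,745; SL = ⌊$54,173/4⌋ = $13,543 → take SL $13,543. Book value $56,930.
Year 7: DB = ⌊$56,930 × 150%/9⌋ = $9,488; SL = ⌊$40,630/3⌋ = $13,543 → take SL $13,543. Book value $43,387.
Year 8: DB = ⌊$43,387 × 150%/9⌋ = $7,231; SL = ⌊$27,087/2⌋ = $13,543 → take SL $13,543. Book value $29,844.
Year 9 (final): $29,844 − $16,300 = $13,544. Book value $16,300.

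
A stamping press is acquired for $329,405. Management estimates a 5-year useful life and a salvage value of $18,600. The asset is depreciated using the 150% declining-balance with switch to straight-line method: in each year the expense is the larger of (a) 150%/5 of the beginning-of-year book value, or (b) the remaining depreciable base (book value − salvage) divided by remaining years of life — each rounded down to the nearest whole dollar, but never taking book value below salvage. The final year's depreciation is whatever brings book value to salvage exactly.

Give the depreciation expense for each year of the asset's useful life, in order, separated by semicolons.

$98,821; $69,175; $48,422; $47,193; $47,194

Depreciable base = $329,405 − $18,600 = $310,805.
Year 1: DB = ⌊$329,405 × 150%/5⌋ = $98,821; SL = ⌊$310,805/5⌋ = $62,161 → take DB $98,821. Book value $230,584.
Year 2: DB = ⌊$230,584 × 150%/5⌋ = $69,175; SL = ⌊$211,984/4⌋ = $52,996 → take DB $69,175. Book value $161,409.
Year 3: DB = ⌊$161,409 × 150%/5⌋ = $48,422; SL = ⌊$142,809/3⌋ = $47,603 → take DB $48,422. Book value $112,987.
Year 4: DB = ⌊$112,987 × 150%/5⌋ = $33,896; SL = ⌊$94,387/2⌋ = $47,193 → take SL $47,193. Book value $65,794.
Year 5 (final): $65,794 − $18,600 = $47,194. Book value $18,600.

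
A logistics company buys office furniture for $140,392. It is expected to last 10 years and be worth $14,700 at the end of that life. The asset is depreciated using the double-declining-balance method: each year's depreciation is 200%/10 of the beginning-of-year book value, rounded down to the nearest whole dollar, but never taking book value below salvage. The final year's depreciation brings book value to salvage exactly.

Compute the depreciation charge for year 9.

$4,711

Depreciable base = $140,392 − $14,700 = $125,692.
Year 1: ⌊$140,392 × 200%/10⌋ = $28,078. Book value $112,314.
Year 2: ⌊$112,314 × 200%/10⌋ = $22,462. Book value $89,852.
Year 3: ⌊$89,852 × 200%/10⌋ = $17,970. Book value $71,882.
Year 4: ⌊$71,882 × 200%/10⌋ = $14,376. Book value $57,506.
Year 5: ⌊$57,506 × 200%/10⌋ = $11,501. Book value $46,005.
Year 6: ⌊$46,005 × 200%/10⌋ = $9,201. Book value $36,804.
Year 7: ⌊$36,804 × 200%/10⌋ = $7,360. Book value $29,444.
Year 8: ⌊$29,444 × 200%/10⌋ = $5,888. Book value $23,556.
Year 9: ⌊$23,556 × 200%/10⌋ = $4,711. Book value $18,845.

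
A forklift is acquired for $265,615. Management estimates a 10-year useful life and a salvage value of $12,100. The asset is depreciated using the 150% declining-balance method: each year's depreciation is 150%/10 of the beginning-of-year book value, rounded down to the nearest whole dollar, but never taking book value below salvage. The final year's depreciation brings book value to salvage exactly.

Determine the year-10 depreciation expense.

Depreciable base = $265,615 − $12,100 = $253,515.
Year 1: ⌊$265,615 × 150%/10⌋ = $39,842. Book value $225,773.
Year 2: ⌊$225,773 × 150%/10⌋ = $33,865. Book value $191,908.
Year 3: ⌊$191,908 × 150%/10⌋ = $28,786. Book value $163,122.
Year 4: ⌊$163,122 × 150%/10⌋ = $24,468. Book value $138,654.
Year 5: ⌊$138,654 × 150%/10⌋ = $20,798. Book value $117,856.
Year 6: ⌊$117,856 × 150%/10⌋ = $17,678. Book value $100,178.
Year 7: ⌊$100,178 × 150%/10⌋ = $15,026. Book value $85,152.
Year 8: ⌊$85,152 × 150%/10⌋ = $12,772. Book value $72,380.
Year 9: ⌊$72,380 × 150%/10⌋ = $10,857. Book value $61,523.
Year 10 (final): $61,523 − $12,100 = $49,423. Book value $12,100.

$49,423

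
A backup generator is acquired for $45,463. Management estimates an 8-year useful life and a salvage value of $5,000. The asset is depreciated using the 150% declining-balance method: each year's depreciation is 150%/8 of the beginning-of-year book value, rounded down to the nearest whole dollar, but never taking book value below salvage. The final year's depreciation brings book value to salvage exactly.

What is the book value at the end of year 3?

Depreciable base = $45,463 − $5,000 = $40,463.
Year 1: ⌊$45,463 × 150%/8⌋ = $8,524. Book value $36,939.
Year 2: ⌊$36,939 × 150%/8⌋ = $6,926. Book value $30,013.
Year 3: ⌊$30,013 × 150%/8⌋ = $5,627. Book value $24,386.

$24,386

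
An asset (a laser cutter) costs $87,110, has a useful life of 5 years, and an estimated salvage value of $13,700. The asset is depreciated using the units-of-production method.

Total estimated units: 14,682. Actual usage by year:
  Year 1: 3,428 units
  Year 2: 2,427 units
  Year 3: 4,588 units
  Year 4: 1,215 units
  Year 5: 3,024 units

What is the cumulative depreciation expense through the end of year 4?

$58,290

Depreciable base = $87,110 − $13,700 = $73,410.
Rate = $73,410 / 14,682 units = $5 per unit.
Year 1: 3,428 × $5 = $17,140. Book value $69,970.
Year 2: 2,427 × $5 = $12,135. Book value $57,835.
Year 3: 4,588 × $5 = $22,940. Book value $34,895.
Year 4: 1,215 × $5 = $6,075. Book value $28,820.
Accumulated through year 4 = $87,110 − $28,820 = $58,290.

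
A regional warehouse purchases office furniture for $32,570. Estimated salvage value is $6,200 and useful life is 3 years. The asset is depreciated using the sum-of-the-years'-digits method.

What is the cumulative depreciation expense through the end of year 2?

Depreciable base = $32,570 − $6,200 = $26,370.
Sum of the years' digits = 3+2+1 = 6.
Year 1: $26,370 × 3/6 = $13,185. Book value $19,385.
Year 2: $26,370 × 2/6 = $8,790. Book value $10,595.
Accumulated through year 2 = $32,570 − $10,595 = $21,975.

$21,975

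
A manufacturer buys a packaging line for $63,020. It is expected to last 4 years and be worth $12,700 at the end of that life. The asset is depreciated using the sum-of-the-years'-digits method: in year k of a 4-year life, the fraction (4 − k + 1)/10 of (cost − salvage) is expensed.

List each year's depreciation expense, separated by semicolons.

$20,128; $15,096; $10,064; $5,032

Depreciable base = $63,020 − $12,700 = $50,320.
Sum of the years' digits = 4+3+2+1 = 10.
Year 1: $50,320 × 4/10 = $20,128. Book value $42,892.
Year 2: $50,320 × 3/10 = $15,096. Book value $27,796.
Year 3: $50,320 × 2/10 = $10,064. Book value $17,732.
Year 4: $50,320 × 1/10 = $5,032. Book value $12,700.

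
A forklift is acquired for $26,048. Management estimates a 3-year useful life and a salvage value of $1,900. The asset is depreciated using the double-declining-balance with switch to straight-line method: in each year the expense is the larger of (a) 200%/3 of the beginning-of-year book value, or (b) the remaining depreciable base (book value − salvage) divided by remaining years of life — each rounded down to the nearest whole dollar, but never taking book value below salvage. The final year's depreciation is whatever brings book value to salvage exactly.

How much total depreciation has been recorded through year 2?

Depreciable base = $26,048 − $1,900 = $24,148.
Year 1: DB = ⌊$26,048 × 200%/3⌋ = $17,365; SL = ⌊$24,148/3⌋ = $8,049 → take DB $17,365. Book value $8,683.
Year 2: DB = ⌊$8,683 × 200%/3⌋ = $5,788; SL = ⌊$6,783/2⌋ = $3,391 → take DB $5,788. Book value $2,895.
Accumulated through year 2 = $26,048 − $2,895 = $23,153.

$23,153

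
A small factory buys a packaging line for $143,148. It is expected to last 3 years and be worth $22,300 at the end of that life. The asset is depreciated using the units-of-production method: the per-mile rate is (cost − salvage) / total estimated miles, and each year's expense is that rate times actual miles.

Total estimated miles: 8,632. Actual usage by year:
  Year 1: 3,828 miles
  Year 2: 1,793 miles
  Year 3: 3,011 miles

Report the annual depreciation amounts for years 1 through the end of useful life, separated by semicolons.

$53,592; $25,102; $42,154

Depreciable base = $143,148 − $22,300 = $120,848.
Rate = $120,848 / 8,632 miles = $14 per mile.
Year 1: 3,828 × $14 = $53,592. Book value $89,556.
Year 2: 1,793 × $14 = $25,102. Book value $64,454.
Year 3: 3,011 × $14 = $42,154. Book value $22,300.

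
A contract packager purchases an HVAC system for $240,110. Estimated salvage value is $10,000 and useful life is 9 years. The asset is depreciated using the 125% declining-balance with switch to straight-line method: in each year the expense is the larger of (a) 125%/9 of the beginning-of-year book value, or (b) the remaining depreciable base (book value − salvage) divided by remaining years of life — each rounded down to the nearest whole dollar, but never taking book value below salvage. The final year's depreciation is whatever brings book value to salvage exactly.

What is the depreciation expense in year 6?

Depreciable base = $240,110 − $10,000 = $230,110.
Year 1: DB = ⌊$240,110 × 125%/9⌋ = $33,348; SL = ⌊$230,110/9⌋ = $25,567 → take DB $33,348. Book value $206,762.
Year 2: DB = ⌊$206,762 × 125%/9⌋ = $28,716; SL = ⌊$196,762/8⌋ = $24,595 → take DB $28,716. Book value $178,046.
Year 3: DB = ⌊$178,046 × 125%/9⌋ = $24,728; SL = ⌊$168,046/7⌋ = $24,006 → take DB $24,728. Book value $153,318.
Year 4: DB = ⌊$153,318 × 125%/9⌋ = $21,294; SL = ⌊$143,318/6⌋ = $23,886 → take SL $23,886. Book value $129,432.
Year 5: DB = ⌊$129,432 × 125%/9⌋ = $17,976; SL = ⌊$119,432/5⌋ = $23,886 → take SL $23,886. Book value $105,546.
Year 6: DB = ⌊$105,546 × 125%/9⌋ = $14,659; SL = ⌊$95,546/4⌋ = $23,886 → take SL $23,886. Book value $81,660.

$23,886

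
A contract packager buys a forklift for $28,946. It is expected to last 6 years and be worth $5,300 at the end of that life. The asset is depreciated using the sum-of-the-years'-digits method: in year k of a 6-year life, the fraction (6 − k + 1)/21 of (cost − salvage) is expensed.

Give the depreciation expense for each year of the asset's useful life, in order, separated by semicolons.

$6,756; $5,630; $4,504; $3,378; $2,252; $1,126

Depreciable base = $28,946 − $5,300 = $23,646.
Sum of the years' digits = 6+5+4+3+2+1 = 21.
Year 1: $23,646 × 6/21 = $6,756. Book value $22,190.
Year 2: $23,646 × 5/21 = $5,630. Book value $16,560.
Year 3: $23,646 × 4/21 = $4,504. Book value $12,056.
Year 4: $23,646 × 3/21 = $3,378. Book value $8,678.
Year 5: $23,646 × 2/21 = $2,252. Book value $6,426.
Year 6: $23,646 × 1/21 = $1,126. Book value $5,300.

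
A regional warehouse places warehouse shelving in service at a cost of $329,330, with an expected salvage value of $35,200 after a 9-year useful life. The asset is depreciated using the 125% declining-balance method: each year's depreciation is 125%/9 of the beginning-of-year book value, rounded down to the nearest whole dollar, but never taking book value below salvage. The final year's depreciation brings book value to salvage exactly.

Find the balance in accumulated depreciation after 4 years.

$148,250

Depreciable base = $329,330 − $35,200 = $294,130.
Year 1: ⌊$329,330 × 125%/9⌋ = $45,740. Book value $283,590.
Year 2: ⌊$283,590 × 125%/9⌋ = $39,387. Book value $244,203.
Year 3: ⌊$244,203 × 125%/9⌋ = $33,917. Book value $210,286.
Year 4: ⌊$210,286 × 125%/9⌋ = $29,206. Book value $181,080.
Accumulated through year 4 = $329,330 − $181,080 = $148,250.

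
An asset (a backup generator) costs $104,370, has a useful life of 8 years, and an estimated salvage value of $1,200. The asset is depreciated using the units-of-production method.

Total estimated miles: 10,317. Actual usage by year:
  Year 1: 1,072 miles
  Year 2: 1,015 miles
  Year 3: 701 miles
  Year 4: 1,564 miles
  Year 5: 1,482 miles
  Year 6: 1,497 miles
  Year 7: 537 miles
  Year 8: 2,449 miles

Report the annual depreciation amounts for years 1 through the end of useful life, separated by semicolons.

$10,720; $10,150; $7,010; $15,640; $14,820; $14,970; $5,370; $24,490

Depreciable base = $104,370 − $1,200 = $103,170.
Rate = $103,170 / 10,317 miles = $10 per mile.
Year 1: 1,072 × $10 = $10,720. Book value $93,650.
Year 2: 1,015 × $10 = $10,150. Book value $83,500.
Year 3: 701 × $10 = $7,010. Book value $76,490.
Year 4: 1,564 × $10 = $15,640. Book value $60,850.
Year 5: 1,482 × $10 = $14,820. Book value $46,030.
Year 6: 1,497 × $10 = $14,970. Book value $31,060.
Year 7: 537 × $10 = $5,370. Book value $25,690.
Year 8: 2,449 × $10 = $24,490. Book value $1,200.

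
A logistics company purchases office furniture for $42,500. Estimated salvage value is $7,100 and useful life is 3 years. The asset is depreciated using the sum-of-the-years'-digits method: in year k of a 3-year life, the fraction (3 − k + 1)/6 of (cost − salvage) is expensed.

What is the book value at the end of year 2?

$13,000

Depreciable base = $42,500 − $7,100 = $35,400.
Sum of the years' digits = 3+2+1 = 6.
Year 1: $35,400 × 3/6 = $17,700. Book value $24,800.
Year 2: $35,400 × 2/6 = $11,800. Book value $13,000.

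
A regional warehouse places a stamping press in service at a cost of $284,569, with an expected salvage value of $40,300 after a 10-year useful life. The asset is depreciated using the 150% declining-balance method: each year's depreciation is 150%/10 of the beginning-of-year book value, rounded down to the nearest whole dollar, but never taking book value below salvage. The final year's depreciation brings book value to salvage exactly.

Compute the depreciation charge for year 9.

Depreciable base = $284,569 − $40,300 = $244,269.
Year 1: ⌊$284,569 × 150%/10⌋ = $42,685. Book value $241,884.
Year 2: ⌊$241,884 × 150%/10⌋ = $36,282. Book value $205,602.
Year 3: ⌊$205,602 × 150%/10⌋ = $30,840. Book value $174,762.
Year 4: ⌊$174,762 × 150%/10⌋ = $26,214. Book value $148,548.
Year 5: ⌊$148,548 × 150%/10⌋ = $22,282. Book value $126,266.
Year 6: ⌊$126,266 × 150%/10⌋ = $18,939. Book value $107,327.
Year 7: ⌊$107,327 × 150%/10⌋ = $16,099. Book value $91,228.
Year 8: ⌊$91,228 × 150%/10⌋ = $13,684. Book value $77,544.
Year 9: ⌊$77,544 × 150%/10⌋ = $11,631. Book value $65,913.

$11,631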